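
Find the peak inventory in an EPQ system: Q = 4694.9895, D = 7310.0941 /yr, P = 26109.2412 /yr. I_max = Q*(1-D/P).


D/P = 0.2800
1 - D/P = 0.7200
I_max = 4694.9895 * 0.7200 = 3380.4812

3380.4812 units


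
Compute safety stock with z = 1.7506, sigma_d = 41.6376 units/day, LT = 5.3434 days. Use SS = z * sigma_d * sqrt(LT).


sqrt(LT) = sqrt(5.3434) = 2.3116
SS = 1.7506 * 41.6376 * 2.3116 = 168.4928

168.4928 units


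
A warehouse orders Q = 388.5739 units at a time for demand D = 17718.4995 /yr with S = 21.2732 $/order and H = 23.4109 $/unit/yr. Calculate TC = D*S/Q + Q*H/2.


Ordering cost = D*S/Q = 970.0322
Holding cost = Q*H/2 = 4548.4324
TC = 970.0322 + 4548.4324 = 5518.4645

5518.4645 $/yr


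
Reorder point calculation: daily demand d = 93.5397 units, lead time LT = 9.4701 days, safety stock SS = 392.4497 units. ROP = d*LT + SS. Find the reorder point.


d*LT = 93.5397 * 9.4701 = 885.8303
ROP = 885.8303 + 392.4497 = 1278.2800

1278.2800 units


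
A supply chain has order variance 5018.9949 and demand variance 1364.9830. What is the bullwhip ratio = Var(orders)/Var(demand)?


BW = 5018.9949 / 1364.9830 = 3.6770

3.6770


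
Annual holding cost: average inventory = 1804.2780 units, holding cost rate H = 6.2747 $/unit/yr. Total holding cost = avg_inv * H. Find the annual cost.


Cost = 1804.2780 * 6.2747 = 11321.3032

11321.3032 $/yr


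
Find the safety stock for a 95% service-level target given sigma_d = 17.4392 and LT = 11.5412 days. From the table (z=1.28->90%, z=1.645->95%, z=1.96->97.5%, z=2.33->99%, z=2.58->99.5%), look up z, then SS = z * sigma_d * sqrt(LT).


From the table, SL = 95% corresponds to z = 1.645
sqrt(LT) = sqrt(11.5412) = 3.3972
SS = 1.645 * 17.4392 * 3.3972 = 97.4581

97.4581 units


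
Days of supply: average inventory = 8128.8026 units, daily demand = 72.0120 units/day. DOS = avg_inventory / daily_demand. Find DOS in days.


DOS = 8128.8026 / 72.0120 = 112.8812

112.8812 days


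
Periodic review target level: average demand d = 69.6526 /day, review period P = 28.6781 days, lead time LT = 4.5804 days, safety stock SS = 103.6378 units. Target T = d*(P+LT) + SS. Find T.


P + LT = 33.2585
d*(P+LT) = 69.6526 * 33.2585 = 2316.5410
T = 2316.5410 + 103.6378 = 2420.1788

2420.1788 units


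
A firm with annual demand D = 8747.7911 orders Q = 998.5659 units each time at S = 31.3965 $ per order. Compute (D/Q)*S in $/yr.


Number of orders = D/Q = 8.7604
Cost = 8.7604 * 31.3965 = 275.0445

275.0445 $/yr


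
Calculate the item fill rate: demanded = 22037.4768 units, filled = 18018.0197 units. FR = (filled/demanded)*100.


FR = 18018.0197 / 22037.4768 * 100 = 81.7608

81.7608%


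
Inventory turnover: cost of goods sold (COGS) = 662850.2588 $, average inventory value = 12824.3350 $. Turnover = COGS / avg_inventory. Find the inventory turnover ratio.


Turnover = 662850.2588 / 12824.3350 = 51.6869

51.6869


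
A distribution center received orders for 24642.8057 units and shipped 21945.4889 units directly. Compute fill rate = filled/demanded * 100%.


FR = 21945.4889 / 24642.8057 * 100 = 89.0543

89.0543%


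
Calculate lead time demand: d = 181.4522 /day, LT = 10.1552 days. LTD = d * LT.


LTD = 181.4522 * 10.1552 = 1842.6834

1842.6834 units


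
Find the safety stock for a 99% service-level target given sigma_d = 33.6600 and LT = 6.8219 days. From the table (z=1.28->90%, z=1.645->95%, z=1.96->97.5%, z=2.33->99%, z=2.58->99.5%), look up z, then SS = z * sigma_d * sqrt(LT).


From the table, SL = 99% corresponds to z = 2.33
sqrt(LT) = sqrt(6.8219) = 2.6119
SS = 2.33 * 33.6600 * 2.6119 = 204.8437

204.8437 units


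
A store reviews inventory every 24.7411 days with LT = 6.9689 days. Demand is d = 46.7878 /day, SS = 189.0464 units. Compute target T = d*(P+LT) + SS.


P + LT = 31.7100
d*(P+LT) = 46.7878 * 31.7100 = 1483.6411
T = 1483.6411 + 189.0464 = 1672.6875

1672.6875 units


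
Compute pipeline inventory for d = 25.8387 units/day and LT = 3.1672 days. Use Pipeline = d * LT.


Pipeline = 25.8387 * 3.1672 = 81.8363

81.8363 units


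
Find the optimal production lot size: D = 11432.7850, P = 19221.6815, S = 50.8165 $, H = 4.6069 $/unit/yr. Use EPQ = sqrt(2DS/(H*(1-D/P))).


1 - D/P = 1 - 0.5948 = 0.4052
H*(1-D/P) = 1.8668
2DS = 1161948.2379
EPQ = sqrt(622434.1900) = 788.9450

788.9450 units


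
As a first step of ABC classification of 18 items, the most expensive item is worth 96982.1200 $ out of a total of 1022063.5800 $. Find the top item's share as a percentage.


Top item = 96982.1200
Total = 1022063.5800
Percentage = 96982.1200 / 1022063.5800 * 100 = 9.4889

9.4889%


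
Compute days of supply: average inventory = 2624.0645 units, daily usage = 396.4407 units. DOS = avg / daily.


DOS = 2624.0645 / 396.4407 = 6.6191

6.6191 days


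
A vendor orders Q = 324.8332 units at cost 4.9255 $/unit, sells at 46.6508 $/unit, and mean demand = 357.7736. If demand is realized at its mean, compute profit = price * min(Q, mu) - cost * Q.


Sales at mu = min(324.8332, 357.7736) = 324.8332
Revenue = 46.6508 * 324.8332 = 15153.7286
Total cost = 4.9255 * 324.8332 = 1599.9659
Profit = 15153.7286 - 1599.9659 = 13553.7627

13553.7627 $


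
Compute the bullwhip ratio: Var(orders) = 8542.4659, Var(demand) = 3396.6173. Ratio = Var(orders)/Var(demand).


BW = 8542.4659 / 3396.6173 = 2.5150

2.5150


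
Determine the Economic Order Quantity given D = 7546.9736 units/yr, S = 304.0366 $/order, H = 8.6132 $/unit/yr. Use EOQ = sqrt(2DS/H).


2*D*S = 2 * 7546.9736 * 304.0366 = 4589112.3873
2*D*S/H = 532799.9335
EOQ = sqrt(532799.9335) = 729.9315

729.9315 units


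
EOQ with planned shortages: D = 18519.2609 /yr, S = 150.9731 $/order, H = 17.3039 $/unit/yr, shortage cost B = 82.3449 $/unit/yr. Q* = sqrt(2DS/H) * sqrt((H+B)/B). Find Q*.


sqrt(2DS/H) = 568.4662
sqrt((H+B)/B) = 1.1001
Q* = 568.4662 * 1.1001 = 625.3488

625.3488 units


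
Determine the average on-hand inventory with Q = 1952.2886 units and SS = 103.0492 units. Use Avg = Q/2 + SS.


Q/2 = 976.1443
Avg = 976.1443 + 103.0492 = 1079.1935

1079.1935 units


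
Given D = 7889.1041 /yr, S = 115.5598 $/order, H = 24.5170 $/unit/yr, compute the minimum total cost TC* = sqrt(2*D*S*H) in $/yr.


2*D*S*H = 44702497.8587
TC* = sqrt(44702497.8587) = 6685.9927

6685.9927 $/yr


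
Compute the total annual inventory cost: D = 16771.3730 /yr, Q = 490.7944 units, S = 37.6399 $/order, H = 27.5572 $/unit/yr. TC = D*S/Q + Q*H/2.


Ordering cost = D*S/Q = 1286.2266
Holding cost = Q*H/2 = 6762.4597
TC = 1286.2266 + 6762.4597 = 8048.6863

8048.6863 $/yr


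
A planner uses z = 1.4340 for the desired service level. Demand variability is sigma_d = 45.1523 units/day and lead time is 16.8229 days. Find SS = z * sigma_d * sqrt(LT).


sqrt(LT) = sqrt(16.8229) = 4.1016
SS = 1.4340 * 45.1523 * 4.1016 = 265.5703

265.5703 units


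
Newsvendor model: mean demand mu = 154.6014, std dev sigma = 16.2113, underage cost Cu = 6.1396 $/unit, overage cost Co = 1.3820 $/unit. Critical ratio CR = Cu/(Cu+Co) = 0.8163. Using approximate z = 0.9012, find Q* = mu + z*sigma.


CR = Cu/(Cu+Co) = 6.1396/(6.1396+1.3820) = 0.8163
z = 0.9012
Q* = 154.6014 + 0.9012 * 16.2113 = 169.2110

169.2110 units


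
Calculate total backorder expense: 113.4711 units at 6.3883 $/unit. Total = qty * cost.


Total = 113.4711 * 6.3883 = 724.8874

724.8874 $


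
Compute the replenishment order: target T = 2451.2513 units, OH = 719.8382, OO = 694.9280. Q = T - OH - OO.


Inventory position = OH + OO = 719.8382 + 694.9280 = 1414.7662
Q = 2451.2513 - 1414.7662 = 1036.4851

1036.4851 units


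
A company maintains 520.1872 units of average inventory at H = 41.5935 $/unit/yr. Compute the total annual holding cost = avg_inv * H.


Cost = 520.1872 * 41.5935 = 21636.4063

21636.4063 $/yr


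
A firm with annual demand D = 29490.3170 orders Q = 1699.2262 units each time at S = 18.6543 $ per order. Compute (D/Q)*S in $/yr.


Number of orders = D/Q = 17.3551
Cost = 17.3551 * 18.6543 = 323.7481

323.7481 $/yr


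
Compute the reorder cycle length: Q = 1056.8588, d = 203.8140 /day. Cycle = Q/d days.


Cycle = 1056.8588 / 203.8140 = 5.1854

5.1854 days


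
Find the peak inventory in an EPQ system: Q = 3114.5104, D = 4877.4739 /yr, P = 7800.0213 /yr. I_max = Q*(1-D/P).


D/P = 0.6253
1 - D/P = 0.3747
I_max = 3114.5104 * 0.3747 = 1166.9589

1166.9589 units


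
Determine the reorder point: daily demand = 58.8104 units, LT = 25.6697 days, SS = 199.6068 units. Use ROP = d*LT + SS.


d*LT = 58.8104 * 25.6697 = 1509.6453
ROP = 1509.6453 + 199.6068 = 1709.2521

1709.2521 units


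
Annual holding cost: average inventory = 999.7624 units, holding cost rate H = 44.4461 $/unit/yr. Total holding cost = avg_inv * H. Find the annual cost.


Cost = 999.7624 * 44.4461 = 44435.5396

44435.5396 $/yr


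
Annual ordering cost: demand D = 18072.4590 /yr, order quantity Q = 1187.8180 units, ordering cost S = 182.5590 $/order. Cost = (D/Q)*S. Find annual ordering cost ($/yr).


Number of orders = D/Q = 15.2148
Cost = 15.2148 * 182.5590 = 2777.6057

2777.6057 $/yr


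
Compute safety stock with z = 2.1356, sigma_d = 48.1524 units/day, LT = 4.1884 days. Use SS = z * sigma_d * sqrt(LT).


sqrt(LT) = sqrt(4.1884) = 2.0466
SS = 2.1356 * 48.1524 * 2.0466 = 210.4563

210.4563 units


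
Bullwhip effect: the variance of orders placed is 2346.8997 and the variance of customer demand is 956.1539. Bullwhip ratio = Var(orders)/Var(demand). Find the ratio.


BW = 2346.8997 / 956.1539 = 2.4545

2.4545


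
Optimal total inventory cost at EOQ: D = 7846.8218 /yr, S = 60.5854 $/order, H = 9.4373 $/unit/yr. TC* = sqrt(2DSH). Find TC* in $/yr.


2*D*S*H = 8973038.3963
TC* = sqrt(8973038.3963) = 2995.5030

2995.5030 $/yr


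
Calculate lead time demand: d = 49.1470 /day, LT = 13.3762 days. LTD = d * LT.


LTD = 49.1470 * 13.3762 = 657.4001

657.4001 units


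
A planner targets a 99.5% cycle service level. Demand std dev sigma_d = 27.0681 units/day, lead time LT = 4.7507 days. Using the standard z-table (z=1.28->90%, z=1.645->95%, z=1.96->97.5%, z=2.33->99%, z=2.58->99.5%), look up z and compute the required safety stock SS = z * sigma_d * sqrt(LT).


From the table, SL = 99.5% corresponds to z = 2.58
sqrt(LT) = sqrt(4.7507) = 2.1796
SS = 2.58 * 27.0681 * 2.1796 = 152.2146

152.2146 units


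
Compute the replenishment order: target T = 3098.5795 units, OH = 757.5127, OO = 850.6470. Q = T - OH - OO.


Inventory position = OH + OO = 757.5127 + 850.6470 = 1608.1597
Q = 3098.5795 - 1608.1597 = 1490.4198

1490.4198 units


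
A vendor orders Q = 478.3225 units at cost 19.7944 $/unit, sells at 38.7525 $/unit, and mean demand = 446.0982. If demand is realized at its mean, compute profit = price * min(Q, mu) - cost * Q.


Sales at mu = min(478.3225, 446.0982) = 446.0982
Revenue = 38.7525 * 446.0982 = 17287.4205
Total cost = 19.7944 * 478.3225 = 9468.1069
Profit = 17287.4205 - 9468.1069 = 7819.3136

7819.3136 $


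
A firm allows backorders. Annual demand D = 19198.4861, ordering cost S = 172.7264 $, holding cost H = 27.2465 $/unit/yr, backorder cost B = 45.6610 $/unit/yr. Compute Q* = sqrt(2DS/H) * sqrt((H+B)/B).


sqrt(2DS/H) = 493.3697
sqrt((H+B)/B) = 1.2636
Q* = 493.3697 * 1.2636 = 623.4274

623.4274 units


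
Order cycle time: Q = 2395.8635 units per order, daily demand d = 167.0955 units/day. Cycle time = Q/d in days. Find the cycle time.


Cycle = 2395.8635 / 167.0955 = 14.3383

14.3383 days


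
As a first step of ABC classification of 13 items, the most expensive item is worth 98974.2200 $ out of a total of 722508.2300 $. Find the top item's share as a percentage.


Top item = 98974.2200
Total = 722508.2300
Percentage = 98974.2200 / 722508.2300 * 100 = 13.6987

13.6987%


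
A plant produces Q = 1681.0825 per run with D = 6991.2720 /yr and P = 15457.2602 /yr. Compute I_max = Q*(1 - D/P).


D/P = 0.4523
1 - D/P = 0.5477
I_max = 1681.0825 * 0.5477 = 920.7340

920.7340 units


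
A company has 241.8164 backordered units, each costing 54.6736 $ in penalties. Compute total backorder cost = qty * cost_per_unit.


Total = 241.8164 * 54.6736 = 13220.9731

13220.9731 $


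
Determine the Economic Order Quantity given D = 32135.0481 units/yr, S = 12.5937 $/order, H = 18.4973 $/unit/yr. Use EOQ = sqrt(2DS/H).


2*D*S = 2 * 32135.0481 * 12.5937 = 809398.3105
2*D*S/H = 43757.6463
EOQ = sqrt(43757.6463) = 209.1833

209.1833 units


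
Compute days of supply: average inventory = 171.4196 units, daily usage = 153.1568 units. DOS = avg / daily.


DOS = 171.4196 / 153.1568 = 1.1192

1.1192 days


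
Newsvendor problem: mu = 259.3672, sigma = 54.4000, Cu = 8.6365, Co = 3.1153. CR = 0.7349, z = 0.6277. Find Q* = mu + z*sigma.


CR = Cu/(Cu+Co) = 8.6365/(8.6365+3.1153) = 0.7349
z = 0.6277
Q* = 259.3672 + 0.6277 * 54.4000 = 293.5141

293.5141 units


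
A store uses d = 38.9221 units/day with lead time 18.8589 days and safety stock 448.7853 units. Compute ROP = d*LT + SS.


d*LT = 38.9221 * 18.8589 = 734.0280
ROP = 734.0280 + 448.7853 = 1182.8133

1182.8133 units


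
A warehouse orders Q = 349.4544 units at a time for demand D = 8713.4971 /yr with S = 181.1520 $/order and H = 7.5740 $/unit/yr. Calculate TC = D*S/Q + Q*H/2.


Ordering cost = D*S/Q = 4516.9482
Holding cost = Q*H/2 = 1323.3838
TC = 4516.9482 + 1323.3838 = 5840.3320

5840.3320 $/yr


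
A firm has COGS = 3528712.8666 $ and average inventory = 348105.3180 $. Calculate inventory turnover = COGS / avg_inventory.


Turnover = 3528712.8666 / 348105.3180 = 10.1369

10.1369


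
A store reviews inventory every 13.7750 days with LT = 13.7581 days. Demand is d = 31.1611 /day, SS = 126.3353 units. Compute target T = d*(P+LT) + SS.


P + LT = 27.5331
d*(P+LT) = 31.1611 * 27.5331 = 857.9617
T = 857.9617 + 126.3353 = 984.2970

984.2970 units


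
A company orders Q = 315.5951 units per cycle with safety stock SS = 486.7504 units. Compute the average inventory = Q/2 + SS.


Q/2 = 157.7976
Avg = 157.7976 + 486.7504 = 644.5480

644.5480 units


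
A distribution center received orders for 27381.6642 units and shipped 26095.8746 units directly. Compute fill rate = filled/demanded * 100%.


FR = 26095.8746 / 27381.6642 * 100 = 95.3042

95.3042%


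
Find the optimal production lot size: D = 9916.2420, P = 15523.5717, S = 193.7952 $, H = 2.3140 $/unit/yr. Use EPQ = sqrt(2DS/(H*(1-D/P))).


1 - D/P = 1 - 0.6388 = 0.3612
H*(1-D/P) = 0.8358
2DS = 3843440.2033
EPQ = sqrt(4598247.3945) = 2144.3524

2144.3524 units


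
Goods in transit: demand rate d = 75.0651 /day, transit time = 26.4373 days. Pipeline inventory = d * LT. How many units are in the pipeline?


Pipeline = 75.0651 * 26.4373 = 1984.5186

1984.5186 units


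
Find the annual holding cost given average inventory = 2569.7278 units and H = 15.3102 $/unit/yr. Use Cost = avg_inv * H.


Cost = 2569.7278 * 15.3102 = 39343.0466

39343.0466 $/yr


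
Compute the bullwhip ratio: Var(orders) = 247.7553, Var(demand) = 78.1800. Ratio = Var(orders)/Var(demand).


BW = 247.7553 / 78.1800 = 3.1690

3.1690


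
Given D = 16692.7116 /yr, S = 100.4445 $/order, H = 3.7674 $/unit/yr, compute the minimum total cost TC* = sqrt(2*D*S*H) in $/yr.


2*D*S*H = 12633531.8765
TC* = sqrt(12633531.8765) = 3554.3680

3554.3680 $/yr


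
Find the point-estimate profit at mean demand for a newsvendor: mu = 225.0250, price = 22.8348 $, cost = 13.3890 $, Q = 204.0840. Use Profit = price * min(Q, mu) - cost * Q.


Sales at mu = min(204.0840, 225.0250) = 204.0840
Revenue = 22.8348 * 204.0840 = 4660.2173
Total cost = 13.3890 * 204.0840 = 2732.4807
Profit = 4660.2173 - 2732.4807 = 1927.7366

1927.7366 $


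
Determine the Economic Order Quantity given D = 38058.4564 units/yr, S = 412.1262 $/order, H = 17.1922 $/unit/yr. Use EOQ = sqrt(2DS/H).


2*D*S = 2 * 38058.4564 * 412.1262 = 31369774.0280
2*D*S/H = 1824651.5296
EOQ = sqrt(1824651.5296) = 1350.7966

1350.7966 units


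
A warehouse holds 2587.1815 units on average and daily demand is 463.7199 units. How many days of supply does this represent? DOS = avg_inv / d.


DOS = 2587.1815 / 463.7199 = 5.5792

5.5792 days


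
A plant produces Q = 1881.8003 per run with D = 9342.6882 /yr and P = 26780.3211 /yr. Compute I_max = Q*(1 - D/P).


D/P = 0.3489
1 - D/P = 0.6511
I_max = 1881.8003 * 0.6511 = 1225.3080

1225.3080 units


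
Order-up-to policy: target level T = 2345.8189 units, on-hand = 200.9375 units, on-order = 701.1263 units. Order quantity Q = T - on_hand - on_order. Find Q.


Inventory position = OH + OO = 200.9375 + 701.1263 = 902.0638
Q = 2345.8189 - 902.0638 = 1443.7551

1443.7551 units


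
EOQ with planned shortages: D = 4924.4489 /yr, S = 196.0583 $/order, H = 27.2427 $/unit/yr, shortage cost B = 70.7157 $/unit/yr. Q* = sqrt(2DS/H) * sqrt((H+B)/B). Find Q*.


sqrt(2DS/H) = 266.2327
sqrt((H+B)/B) = 1.1770
Q* = 266.2327 * 1.1770 = 313.3461

313.3461 units


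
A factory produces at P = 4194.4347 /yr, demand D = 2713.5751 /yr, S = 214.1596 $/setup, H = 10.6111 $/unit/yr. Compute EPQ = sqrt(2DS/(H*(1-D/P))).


1 - D/P = 1 - 0.6469 = 0.3531
H*(1-D/P) = 3.7463
2DS = 1162276.3160
EPQ = sqrt(310247.6733) = 556.9988

556.9988 units


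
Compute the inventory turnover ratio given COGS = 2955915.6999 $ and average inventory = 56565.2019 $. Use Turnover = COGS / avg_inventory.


Turnover = 2955915.6999 / 56565.2019 = 52.2568

52.2568


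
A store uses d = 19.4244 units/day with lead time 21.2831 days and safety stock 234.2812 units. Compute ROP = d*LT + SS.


d*LT = 19.4244 * 21.2831 = 413.4114
ROP = 413.4114 + 234.2812 = 647.6926

647.6926 units


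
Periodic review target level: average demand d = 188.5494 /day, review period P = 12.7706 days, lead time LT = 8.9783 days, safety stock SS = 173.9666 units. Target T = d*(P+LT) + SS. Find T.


P + LT = 21.7489
d*(P+LT) = 188.5494 * 21.7489 = 4100.7420
T = 4100.7420 + 173.9666 = 4274.7086

4274.7086 units


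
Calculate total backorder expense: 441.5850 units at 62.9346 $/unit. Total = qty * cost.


Total = 441.5850 * 62.9346 = 27790.9753

27790.9753 $


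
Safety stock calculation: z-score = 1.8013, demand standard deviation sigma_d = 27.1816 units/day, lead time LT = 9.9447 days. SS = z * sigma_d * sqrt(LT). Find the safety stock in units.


sqrt(LT) = sqrt(9.9447) = 3.1535
SS = 1.8013 * 27.1816 * 3.1535 = 154.4034

154.4034 units


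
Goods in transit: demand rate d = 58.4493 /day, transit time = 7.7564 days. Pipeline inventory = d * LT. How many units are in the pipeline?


Pipeline = 58.4493 * 7.7564 = 453.3562

453.3562 units


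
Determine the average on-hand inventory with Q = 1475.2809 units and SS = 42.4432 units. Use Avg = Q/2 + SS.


Q/2 = 737.6404
Avg = 737.6404 + 42.4432 = 780.0837

780.0837 units


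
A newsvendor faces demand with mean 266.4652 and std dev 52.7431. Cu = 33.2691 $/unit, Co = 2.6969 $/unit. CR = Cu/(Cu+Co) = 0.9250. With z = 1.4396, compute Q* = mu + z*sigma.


CR = Cu/(Cu+Co) = 33.2691/(33.2691+2.6969) = 0.9250
z = 1.4396
Q* = 266.4652 + 1.4396 * 52.7431 = 342.3942

342.3942 units


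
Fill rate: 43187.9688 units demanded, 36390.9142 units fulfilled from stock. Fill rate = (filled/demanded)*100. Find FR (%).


FR = 36390.9142 / 43187.9688 * 100 = 84.2617

84.2617%


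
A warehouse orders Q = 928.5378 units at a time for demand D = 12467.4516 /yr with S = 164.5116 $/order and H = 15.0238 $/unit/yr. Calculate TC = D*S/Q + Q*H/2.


Ordering cost = D*S/Q = 2208.8927
Holding cost = Q*H/2 = 6975.0831
TC = 2208.8927 + 6975.0831 = 9183.9758

9183.9758 $/yr


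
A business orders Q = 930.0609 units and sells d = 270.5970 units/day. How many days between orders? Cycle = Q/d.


Cycle = 930.0609 / 270.5970 = 3.4371

3.4371 days


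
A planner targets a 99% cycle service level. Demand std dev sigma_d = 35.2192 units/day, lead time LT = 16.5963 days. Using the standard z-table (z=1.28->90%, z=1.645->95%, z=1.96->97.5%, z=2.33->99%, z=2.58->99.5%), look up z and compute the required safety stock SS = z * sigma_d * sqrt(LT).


From the table, SL = 99% corresponds to z = 2.33
sqrt(LT) = sqrt(16.5963) = 4.0739
SS = 2.33 * 35.2192 * 4.0739 = 334.3036

334.3036 units


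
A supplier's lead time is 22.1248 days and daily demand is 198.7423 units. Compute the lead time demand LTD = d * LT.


LTD = 198.7423 * 22.1248 = 4397.1336

4397.1336 units


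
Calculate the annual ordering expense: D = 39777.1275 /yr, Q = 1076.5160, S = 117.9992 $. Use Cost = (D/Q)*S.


Number of orders = D/Q = 36.9499
Cost = 36.9499 * 117.9992 = 4360.0552

4360.0552 $/yr


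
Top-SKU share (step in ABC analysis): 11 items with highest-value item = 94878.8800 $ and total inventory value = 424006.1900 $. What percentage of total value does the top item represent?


Top item = 94878.8800
Total = 424006.1900
Percentage = 94878.8800 / 424006.1900 * 100 = 22.3768

22.3768%


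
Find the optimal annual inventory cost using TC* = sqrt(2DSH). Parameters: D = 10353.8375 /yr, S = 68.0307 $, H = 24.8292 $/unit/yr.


2*D*S*H = 34978324.8381
TC* = sqrt(34978324.8381) = 5914.2476

5914.2476 $/yr


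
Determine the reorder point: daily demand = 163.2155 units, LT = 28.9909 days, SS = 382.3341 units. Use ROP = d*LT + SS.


d*LT = 163.2155 * 28.9909 = 4731.7642
ROP = 4731.7642 + 382.3341 = 5114.0983

5114.0983 units


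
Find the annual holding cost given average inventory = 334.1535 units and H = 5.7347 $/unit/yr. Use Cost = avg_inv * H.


Cost = 334.1535 * 5.7347 = 1916.2701

1916.2701 $/yr


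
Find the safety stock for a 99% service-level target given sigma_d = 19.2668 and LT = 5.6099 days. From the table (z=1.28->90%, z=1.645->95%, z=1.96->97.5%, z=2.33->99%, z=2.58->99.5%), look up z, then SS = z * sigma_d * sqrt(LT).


From the table, SL = 99% corresponds to z = 2.33
sqrt(LT) = sqrt(5.6099) = 2.3685
SS = 2.33 * 19.2668 * 2.3685 = 106.3269

106.3269 units


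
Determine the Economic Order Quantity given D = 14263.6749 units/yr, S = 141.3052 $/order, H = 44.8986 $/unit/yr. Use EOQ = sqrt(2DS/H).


2*D*S = 2 * 14263.6749 * 141.3052 = 4031062.8690
2*D*S/H = 89781.4825
EOQ = sqrt(89781.4825) = 299.6356

299.6356 units


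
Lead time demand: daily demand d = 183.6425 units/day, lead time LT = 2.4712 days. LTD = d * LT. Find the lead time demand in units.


LTD = 183.6425 * 2.4712 = 453.8173

453.8173 units


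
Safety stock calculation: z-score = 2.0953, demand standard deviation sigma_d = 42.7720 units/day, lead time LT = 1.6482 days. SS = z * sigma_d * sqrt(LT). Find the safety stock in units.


sqrt(LT) = sqrt(1.6482) = 1.2838
SS = 2.0953 * 42.7720 * 1.2838 = 115.0564

115.0564 units


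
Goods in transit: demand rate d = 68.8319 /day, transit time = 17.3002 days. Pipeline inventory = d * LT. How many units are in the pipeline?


Pipeline = 68.8319 * 17.3002 = 1190.8056

1190.8056 units


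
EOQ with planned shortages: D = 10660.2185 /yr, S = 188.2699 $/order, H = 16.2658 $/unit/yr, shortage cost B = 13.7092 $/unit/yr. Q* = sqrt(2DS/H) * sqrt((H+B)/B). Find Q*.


sqrt(2DS/H) = 496.7648
sqrt((H+B)/B) = 1.4787
Q* = 496.7648 * 1.4787 = 734.5550

734.5550 units


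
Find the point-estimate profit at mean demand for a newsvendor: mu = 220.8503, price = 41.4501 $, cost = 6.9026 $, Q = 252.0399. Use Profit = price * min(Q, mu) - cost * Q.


Sales at mu = min(252.0399, 220.8503) = 220.8503
Revenue = 41.4501 * 220.8503 = 9154.2670
Total cost = 6.9026 * 252.0399 = 1739.7306
Profit = 9154.2670 - 1739.7306 = 7414.5364

7414.5364 $


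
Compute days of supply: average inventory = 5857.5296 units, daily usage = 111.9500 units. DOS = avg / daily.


DOS = 5857.5296 / 111.9500 = 52.3227

52.3227 days


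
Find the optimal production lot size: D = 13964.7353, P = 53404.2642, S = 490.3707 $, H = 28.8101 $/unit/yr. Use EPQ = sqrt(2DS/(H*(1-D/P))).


1 - D/P = 1 - 0.2615 = 0.7385
H*(1-D/P) = 21.2765
2DS = 13695794.0488
EPQ = sqrt(643704.6820) = 802.3121

802.3121 units


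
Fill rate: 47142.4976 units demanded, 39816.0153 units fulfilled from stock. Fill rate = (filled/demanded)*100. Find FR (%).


FR = 39816.0153 / 47142.4976 * 100 = 84.4589

84.4589%


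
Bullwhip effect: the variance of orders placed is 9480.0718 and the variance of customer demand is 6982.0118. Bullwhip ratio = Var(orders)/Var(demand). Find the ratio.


BW = 9480.0718 / 6982.0118 = 1.3578

1.3578


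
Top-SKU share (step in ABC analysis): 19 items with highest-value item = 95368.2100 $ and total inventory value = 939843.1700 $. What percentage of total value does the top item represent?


Top item = 95368.2100
Total = 939843.1700
Percentage = 95368.2100 / 939843.1700 * 100 = 10.1472

10.1472%


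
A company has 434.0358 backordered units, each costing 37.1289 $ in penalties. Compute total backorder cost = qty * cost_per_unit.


Total = 434.0358 * 37.1289 = 16115.2718

16115.2718 $


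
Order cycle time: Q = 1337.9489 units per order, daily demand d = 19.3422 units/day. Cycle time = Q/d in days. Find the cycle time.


Cycle = 1337.9489 / 19.3422 = 69.1725

69.1725 days


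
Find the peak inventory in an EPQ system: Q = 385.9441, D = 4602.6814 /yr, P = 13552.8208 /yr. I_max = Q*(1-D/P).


D/P = 0.3396
1 - D/P = 0.6604
I_max = 385.9441 * 0.6604 = 254.8734

254.8734 units


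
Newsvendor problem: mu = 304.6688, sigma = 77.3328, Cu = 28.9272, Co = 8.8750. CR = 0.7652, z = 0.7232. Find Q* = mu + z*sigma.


CR = Cu/(Cu+Co) = 28.9272/(28.9272+8.8750) = 0.7652
z = 0.7232
Q* = 304.6688 + 0.7232 * 77.3328 = 360.5959

360.5959 units


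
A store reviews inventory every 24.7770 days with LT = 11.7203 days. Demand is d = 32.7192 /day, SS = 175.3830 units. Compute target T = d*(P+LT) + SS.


P + LT = 36.4973
d*(P+LT) = 32.7192 * 36.4973 = 1194.1625
T = 1194.1625 + 175.3830 = 1369.5455

1369.5455 units


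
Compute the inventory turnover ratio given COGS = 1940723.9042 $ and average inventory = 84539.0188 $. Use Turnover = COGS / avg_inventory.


Turnover = 1940723.9042 / 84539.0188 = 22.9565

22.9565


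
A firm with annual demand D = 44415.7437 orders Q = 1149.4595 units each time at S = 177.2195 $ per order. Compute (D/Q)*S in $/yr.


Number of orders = D/Q = 38.6405
Cost = 38.6405 * 177.2195 = 6847.8584

6847.8584 $/yr


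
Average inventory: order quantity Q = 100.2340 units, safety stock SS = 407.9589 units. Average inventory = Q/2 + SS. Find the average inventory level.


Q/2 = 50.1170
Avg = 50.1170 + 407.9589 = 458.0759

458.0759 units


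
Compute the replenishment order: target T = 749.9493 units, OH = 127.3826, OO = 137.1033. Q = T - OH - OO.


Inventory position = OH + OO = 127.3826 + 137.1033 = 264.4859
Q = 749.9493 - 264.4859 = 485.4634

485.4634 units


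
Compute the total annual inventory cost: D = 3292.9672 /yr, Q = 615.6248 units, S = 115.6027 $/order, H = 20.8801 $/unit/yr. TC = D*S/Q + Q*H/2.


Ordering cost = D*S/Q = 618.3570
Holding cost = Q*H/2 = 6427.1537
TC = 618.3570 + 6427.1537 = 7045.5107

7045.5107 $/yr


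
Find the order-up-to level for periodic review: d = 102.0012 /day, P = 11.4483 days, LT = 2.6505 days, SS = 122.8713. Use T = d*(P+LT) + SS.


P + LT = 14.0988
d*(P+LT) = 102.0012 * 14.0988 = 1438.0945
T = 1438.0945 + 122.8713 = 1560.9658

1560.9658 units


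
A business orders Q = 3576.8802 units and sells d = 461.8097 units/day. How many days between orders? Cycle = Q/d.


Cycle = 3576.8802 / 461.8097 = 7.7454

7.7454 days


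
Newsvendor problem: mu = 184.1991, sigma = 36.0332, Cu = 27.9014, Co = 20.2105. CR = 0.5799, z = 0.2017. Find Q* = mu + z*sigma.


CR = Cu/(Cu+Co) = 27.9014/(27.9014+20.2105) = 0.5799
z = 0.2017
Q* = 184.1991 + 0.2017 * 36.0332 = 191.4670

191.4670 units


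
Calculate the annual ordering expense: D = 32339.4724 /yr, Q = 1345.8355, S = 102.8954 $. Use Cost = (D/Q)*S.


Number of orders = D/Q = 24.0293
Cost = 24.0293 * 102.8954 = 2472.5035

2472.5035 $/yr


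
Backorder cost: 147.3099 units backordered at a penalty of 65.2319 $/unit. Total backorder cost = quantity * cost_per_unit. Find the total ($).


Total = 147.3099 * 65.2319 = 9609.3047

9609.3047 $


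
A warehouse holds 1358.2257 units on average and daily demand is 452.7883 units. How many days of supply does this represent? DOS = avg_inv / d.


DOS = 1358.2257 / 452.7883 = 2.9997

2.9997 days


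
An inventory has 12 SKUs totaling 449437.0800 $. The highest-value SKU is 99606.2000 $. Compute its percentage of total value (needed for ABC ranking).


Top item = 99606.2000
Total = 449437.0800
Percentage = 99606.2000 / 449437.0800 * 100 = 22.1624

22.1624%


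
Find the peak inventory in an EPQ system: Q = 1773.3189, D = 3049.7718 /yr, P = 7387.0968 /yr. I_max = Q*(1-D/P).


D/P = 0.4129
1 - D/P = 0.5871
I_max = 1773.3189 * 0.5871 = 1041.2021

1041.2021 units


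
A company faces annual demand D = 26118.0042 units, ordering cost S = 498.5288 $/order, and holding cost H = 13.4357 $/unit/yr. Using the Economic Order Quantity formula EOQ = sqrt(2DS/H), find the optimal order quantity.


2*D*S = 2 * 26118.0042 * 498.5288 = 26041154.5844
2*D*S/H = 1938206.0171
EOQ = sqrt(1938206.0171) = 1392.1947

1392.1947 units


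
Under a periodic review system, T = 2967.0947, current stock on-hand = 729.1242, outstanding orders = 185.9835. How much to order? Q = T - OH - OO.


Inventory position = OH + OO = 729.1242 + 185.9835 = 915.1077
Q = 2967.0947 - 915.1077 = 2051.9870

2051.9870 units


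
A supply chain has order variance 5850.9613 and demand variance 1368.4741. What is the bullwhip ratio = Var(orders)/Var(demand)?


BW = 5850.9613 / 1368.4741 = 4.2755

4.2755


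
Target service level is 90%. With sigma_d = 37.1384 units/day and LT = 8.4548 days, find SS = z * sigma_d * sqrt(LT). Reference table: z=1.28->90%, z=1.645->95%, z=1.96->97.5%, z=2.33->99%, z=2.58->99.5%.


From the table, SL = 90% corresponds to z = 1.28
sqrt(LT) = sqrt(8.4548) = 2.9077
SS = 1.28 * 37.1384 * 2.9077 = 138.2244

138.2244 units


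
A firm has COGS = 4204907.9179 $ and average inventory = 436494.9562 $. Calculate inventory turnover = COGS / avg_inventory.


Turnover = 4204907.9179 / 436494.9562 = 9.6333

9.6333


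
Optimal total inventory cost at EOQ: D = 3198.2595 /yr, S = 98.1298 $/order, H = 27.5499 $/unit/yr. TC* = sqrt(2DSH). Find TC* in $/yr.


2*D*S*H = 17292772.7672
TC* = sqrt(17292772.7672) = 4158.4580

4158.4580 $/yr


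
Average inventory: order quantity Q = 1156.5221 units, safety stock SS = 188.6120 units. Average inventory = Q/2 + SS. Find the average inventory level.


Q/2 = 578.2610
Avg = 578.2610 + 188.6120 = 766.8730

766.8730 units


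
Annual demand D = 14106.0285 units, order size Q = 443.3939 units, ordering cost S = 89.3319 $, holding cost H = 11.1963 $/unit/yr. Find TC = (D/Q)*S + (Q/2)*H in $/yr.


Ordering cost = D*S/Q = 2841.9839
Holding cost = Q*H/2 = 2482.1856
TC = 2841.9839 + 2482.1856 = 5324.1695

5324.1695 $/yr


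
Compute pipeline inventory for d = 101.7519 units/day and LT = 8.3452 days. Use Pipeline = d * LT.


Pipeline = 101.7519 * 8.3452 = 849.1400

849.1400 units


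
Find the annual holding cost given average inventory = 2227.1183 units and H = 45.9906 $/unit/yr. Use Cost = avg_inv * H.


Cost = 2227.1183 * 45.9906 = 102426.5069

102426.5069 $/yr


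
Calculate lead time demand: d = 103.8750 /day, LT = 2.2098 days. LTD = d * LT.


LTD = 103.8750 * 2.2098 = 229.5430

229.5430 units


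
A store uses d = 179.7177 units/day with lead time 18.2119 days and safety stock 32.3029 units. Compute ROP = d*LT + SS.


d*LT = 179.7177 * 18.2119 = 3273.0008
ROP = 3273.0008 + 32.3029 = 3305.3037

3305.3037 units


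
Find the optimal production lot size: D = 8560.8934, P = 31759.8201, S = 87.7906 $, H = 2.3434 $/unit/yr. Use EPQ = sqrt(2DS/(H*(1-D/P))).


1 - D/P = 1 - 0.2696 = 0.7304
H*(1-D/P) = 1.7117
2DS = 1503131.9362
EPQ = sqrt(878134.0503) = 937.0881

937.0881 units


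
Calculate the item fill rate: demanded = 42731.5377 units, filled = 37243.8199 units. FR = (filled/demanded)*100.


FR = 37243.8199 / 42731.5377 * 100 = 87.1577

87.1577%


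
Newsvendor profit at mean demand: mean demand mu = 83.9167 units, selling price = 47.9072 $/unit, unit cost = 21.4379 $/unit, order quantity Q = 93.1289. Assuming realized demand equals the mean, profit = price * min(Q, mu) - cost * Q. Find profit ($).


Sales at mu = min(93.1289, 83.9167) = 83.9167
Revenue = 47.9072 * 83.9167 = 4020.2141
Total cost = 21.4379 * 93.1289 = 1996.4880
Profit = 4020.2141 - 1996.4880 = 2023.7261

2023.7261 $


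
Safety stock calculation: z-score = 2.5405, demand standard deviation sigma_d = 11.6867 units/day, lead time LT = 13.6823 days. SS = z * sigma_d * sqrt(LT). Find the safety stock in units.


sqrt(LT) = sqrt(13.6823) = 3.6990
SS = 2.5405 * 11.6867 * 3.6990 = 109.8223

109.8223 units


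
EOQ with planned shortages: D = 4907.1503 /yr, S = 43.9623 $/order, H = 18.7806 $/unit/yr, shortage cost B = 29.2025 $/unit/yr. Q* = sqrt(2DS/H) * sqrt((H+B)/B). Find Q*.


sqrt(2DS/H) = 151.5707
sqrt((H+B)/B) = 1.2818
Q* = 151.5707 * 1.2818 = 194.2895

194.2895 units


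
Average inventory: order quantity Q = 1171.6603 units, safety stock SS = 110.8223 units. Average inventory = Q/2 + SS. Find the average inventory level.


Q/2 = 585.8302
Avg = 585.8302 + 110.8223 = 696.6525

696.6525 units


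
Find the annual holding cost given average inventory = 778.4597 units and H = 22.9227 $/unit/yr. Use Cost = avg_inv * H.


Cost = 778.4597 * 22.9227 = 17844.3982

17844.3982 $/yr


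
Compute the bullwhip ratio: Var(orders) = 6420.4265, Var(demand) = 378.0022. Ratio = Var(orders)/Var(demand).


BW = 6420.4265 / 378.0022 = 16.9852

16.9852


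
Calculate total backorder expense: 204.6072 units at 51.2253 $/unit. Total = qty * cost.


Total = 204.6072 * 51.2253 = 10481.0652

10481.0652 $


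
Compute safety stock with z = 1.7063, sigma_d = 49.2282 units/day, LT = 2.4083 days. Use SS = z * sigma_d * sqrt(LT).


sqrt(LT) = sqrt(2.4083) = 1.5519
SS = 1.7063 * 49.2282 * 1.5519 = 130.3541

130.3541 units


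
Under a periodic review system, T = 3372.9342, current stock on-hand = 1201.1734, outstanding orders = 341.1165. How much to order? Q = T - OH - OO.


Inventory position = OH + OO = 1201.1734 + 341.1165 = 1542.2899
Q = 3372.9342 - 1542.2899 = 1830.6443

1830.6443 units


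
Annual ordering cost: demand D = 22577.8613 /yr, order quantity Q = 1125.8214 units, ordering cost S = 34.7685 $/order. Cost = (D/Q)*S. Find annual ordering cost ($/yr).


Number of orders = D/Q = 20.0546
Cost = 20.0546 * 34.7685 = 697.2672

697.2672 $/yr


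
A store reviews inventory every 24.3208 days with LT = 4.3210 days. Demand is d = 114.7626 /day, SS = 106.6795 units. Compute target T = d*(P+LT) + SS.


P + LT = 28.6418
d*(P+LT) = 114.7626 * 28.6418 = 3287.0074
T = 3287.0074 + 106.6795 = 3393.6869

3393.6869 units


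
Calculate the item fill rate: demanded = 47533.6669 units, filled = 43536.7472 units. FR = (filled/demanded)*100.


FR = 43536.7472 / 47533.6669 * 100 = 91.5914

91.5914%


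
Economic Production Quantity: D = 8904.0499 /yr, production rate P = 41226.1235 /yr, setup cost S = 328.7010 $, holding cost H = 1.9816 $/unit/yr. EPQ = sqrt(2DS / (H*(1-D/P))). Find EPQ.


1 - D/P = 1 - 0.2160 = 0.7840
H*(1-D/P) = 1.5536
2DS = 5853540.2124
EPQ = sqrt(3767696.3783) = 1941.0555

1941.0555 units


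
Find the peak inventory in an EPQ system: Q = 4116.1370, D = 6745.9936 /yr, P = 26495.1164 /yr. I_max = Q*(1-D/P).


D/P = 0.2546
1 - D/P = 0.7454
I_max = 4116.1370 * 0.7454 = 3068.1162

3068.1162 units


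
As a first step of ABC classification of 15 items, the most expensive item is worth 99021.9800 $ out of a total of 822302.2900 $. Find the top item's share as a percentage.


Top item = 99021.9800
Total = 822302.2900
Percentage = 99021.9800 / 822302.2900 * 100 = 12.0420

12.0420%


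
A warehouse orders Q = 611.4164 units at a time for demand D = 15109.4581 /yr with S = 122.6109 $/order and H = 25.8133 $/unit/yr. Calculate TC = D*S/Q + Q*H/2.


Ordering cost = D*S/Q = 3029.9878
Holding cost = Q*H/2 = 7891.3375
TC = 3029.9878 + 7891.3375 = 10921.3253

10921.3253 $/yr


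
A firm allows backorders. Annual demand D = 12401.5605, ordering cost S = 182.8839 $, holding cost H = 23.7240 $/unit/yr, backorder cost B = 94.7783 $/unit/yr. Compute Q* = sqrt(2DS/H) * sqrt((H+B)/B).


sqrt(2DS/H) = 437.2672
sqrt((H+B)/B) = 1.1182
Q* = 437.2672 * 1.1182 = 488.9403

488.9403 units


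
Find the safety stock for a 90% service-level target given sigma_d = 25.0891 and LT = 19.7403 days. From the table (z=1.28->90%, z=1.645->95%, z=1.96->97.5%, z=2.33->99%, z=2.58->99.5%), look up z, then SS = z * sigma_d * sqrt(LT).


From the table, SL = 90% corresponds to z = 1.28
sqrt(LT) = sqrt(19.7403) = 4.4430
SS = 1.28 * 25.0891 * 4.4430 = 142.6829

142.6829 units


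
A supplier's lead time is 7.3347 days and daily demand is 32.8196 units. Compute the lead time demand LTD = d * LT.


LTD = 32.8196 * 7.3347 = 240.7219

240.7219 units


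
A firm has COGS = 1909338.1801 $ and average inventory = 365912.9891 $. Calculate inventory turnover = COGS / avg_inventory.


Turnover = 1909338.1801 / 365912.9891 = 5.2180

5.2180


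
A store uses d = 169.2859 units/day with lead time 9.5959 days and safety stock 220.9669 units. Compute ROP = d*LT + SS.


d*LT = 169.2859 * 9.5959 = 1624.4506
ROP = 1624.4506 + 220.9669 = 1845.4175

1845.4175 units


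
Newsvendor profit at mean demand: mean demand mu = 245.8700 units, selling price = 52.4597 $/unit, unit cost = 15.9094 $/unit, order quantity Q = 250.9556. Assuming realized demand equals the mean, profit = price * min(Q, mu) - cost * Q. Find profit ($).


Sales at mu = min(250.9556, 245.8700) = 245.8700
Revenue = 52.4597 * 245.8700 = 12898.2664
Total cost = 15.9094 * 250.9556 = 3992.5530
Profit = 12898.2664 - 3992.5530 = 8905.7134

8905.7134 $


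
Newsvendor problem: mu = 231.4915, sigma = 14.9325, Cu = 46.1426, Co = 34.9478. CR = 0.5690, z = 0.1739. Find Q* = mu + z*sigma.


CR = Cu/(Cu+Co) = 46.1426/(46.1426+34.9478) = 0.5690
z = 0.1739
Q* = 231.4915 + 0.1739 * 14.9325 = 234.0883

234.0883 units


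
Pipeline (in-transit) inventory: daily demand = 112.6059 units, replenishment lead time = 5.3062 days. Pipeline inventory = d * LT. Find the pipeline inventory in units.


Pipeline = 112.6059 * 5.3062 = 597.5094

597.5094 units


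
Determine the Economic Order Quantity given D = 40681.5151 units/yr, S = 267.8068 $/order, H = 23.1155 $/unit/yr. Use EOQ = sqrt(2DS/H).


2*D*S = 2 * 40681.5151 * 267.8068 = 21789572.7562
2*D*S/H = 942639.0412
EOQ = sqrt(942639.0412) = 970.8960

970.8960 units


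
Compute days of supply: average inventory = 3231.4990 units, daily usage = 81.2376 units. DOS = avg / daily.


DOS = 3231.4990 / 81.2376 = 39.7784

39.7784 days


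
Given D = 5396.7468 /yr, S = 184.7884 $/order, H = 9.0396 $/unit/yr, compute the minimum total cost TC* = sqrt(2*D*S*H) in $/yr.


2*D*S*H = 18029594.4063
TC* = sqrt(18029594.4063) = 4246.1270

4246.1270 $/yr


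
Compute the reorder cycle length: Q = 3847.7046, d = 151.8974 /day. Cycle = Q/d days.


Cycle = 3847.7046 / 151.8974 = 25.3309

25.3309 days


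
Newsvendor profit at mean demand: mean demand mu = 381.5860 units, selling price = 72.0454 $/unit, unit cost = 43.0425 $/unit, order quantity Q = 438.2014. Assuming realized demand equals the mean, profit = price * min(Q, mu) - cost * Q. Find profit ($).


Sales at mu = min(438.2014, 381.5860) = 381.5860
Revenue = 72.0454 * 381.5860 = 27491.5160
Total cost = 43.0425 * 438.2014 = 18861.2838
Profit = 27491.5160 - 18861.2838 = 8630.2322

8630.2322 $
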